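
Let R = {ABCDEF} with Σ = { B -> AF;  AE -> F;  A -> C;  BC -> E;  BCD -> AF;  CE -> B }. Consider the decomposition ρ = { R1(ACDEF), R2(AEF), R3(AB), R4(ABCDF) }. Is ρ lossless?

Chase test. Columns are ABCDEF; row i has aⱼ where attribute j ∈ Ri, else bᵢⱼ.
Initial tableau (one row per fragment):
  row 1: a1 b12 a3 a4 a5 a6
  row 2: a1 b22 b23 b24 a5 a6
  row 3: a1 a2 b33 b34 b35 b36
  row 4: a1 a2 a3 a4 b45 a6
Rows 3 and 4 agree on B; apply B→AF and equate their AF entries.
Rows 1 and 2 agree on A; apply A→C and equate their C entries.
Rows 1 and 3 agree on A; apply A→C and equate their C entries.
Rows 3 and 4 agree on BC; apply BC→E and equate their E entries.
Rows 1 and 2 agree on CE; apply CE→B and equate their B entries.
No row becomes fully distinguished — the join is lossy.

No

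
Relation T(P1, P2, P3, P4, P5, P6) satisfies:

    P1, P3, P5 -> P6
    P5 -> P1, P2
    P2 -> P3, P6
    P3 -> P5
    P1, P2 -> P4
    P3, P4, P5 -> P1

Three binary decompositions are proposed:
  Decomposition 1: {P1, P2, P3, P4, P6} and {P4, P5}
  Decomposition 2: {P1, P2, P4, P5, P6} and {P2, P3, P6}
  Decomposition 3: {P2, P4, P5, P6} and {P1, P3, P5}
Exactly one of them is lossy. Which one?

Decomposition 1

Decomposition 1: common = {P4}, closure = {P4} → lossy.
Decomposition 2: common = {P2, P6}, closure = {P1, P2, P3, P4, P5, P6} → lossless.
Decomposition 3: common = {P5}, closure = {P1, P2, P3, P4, P5, P6} → lossless.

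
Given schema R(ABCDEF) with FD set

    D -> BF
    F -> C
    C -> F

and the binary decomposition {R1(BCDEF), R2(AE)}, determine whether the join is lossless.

Common attributes: R1 ∩ R2 = {E}.
No dependency enlarges {E}, so (E)⁺ = {E}.
The closure contains neither all of R1 = {BCDEF} nor all of R2 = {AE}, so the common attributes are not a superkey of either fragment. The join is lossy.

No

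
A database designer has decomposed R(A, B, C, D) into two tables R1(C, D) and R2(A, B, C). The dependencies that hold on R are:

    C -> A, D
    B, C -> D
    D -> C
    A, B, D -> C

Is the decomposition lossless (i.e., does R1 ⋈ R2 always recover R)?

Yes

Common attributes: R1 ∩ R2 = {C}.
Closure of {C}: C → A, D applies, adding A, D. So (C)⁺ = {A, C, D}.
This closure contains every attribute of R1, so R1 ∩ R2 → R1. The join is lossless.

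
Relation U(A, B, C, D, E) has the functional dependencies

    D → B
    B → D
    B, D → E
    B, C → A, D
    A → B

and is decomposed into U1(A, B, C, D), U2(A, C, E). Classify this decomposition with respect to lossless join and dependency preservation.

Lossless test: (A, C)⁺ = {A, B, C, D, E}, which contains all of one fragment — lossless.
Dependency preservation: the restricted closure of {B, D} across the fragments never reaches {E}, so B, D → E cannot be enforced without a join — not preserved.

lossless but not dependency-preserving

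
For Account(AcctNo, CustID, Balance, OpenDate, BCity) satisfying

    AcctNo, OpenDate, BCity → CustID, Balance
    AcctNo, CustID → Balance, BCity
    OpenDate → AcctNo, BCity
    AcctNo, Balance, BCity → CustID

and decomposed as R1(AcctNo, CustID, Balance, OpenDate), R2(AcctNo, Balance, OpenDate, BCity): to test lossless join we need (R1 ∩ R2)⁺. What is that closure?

R1 ∩ R2 = {AcctNo, Balance, OpenDate}.
OpenDate → AcctNo, BCity applies, adding BCity
AcctNo, Balance, BCity → CustID applies, adding CustID
Closure: {AcctNo, CustID, Balance, OpenDate, BCity}.

AcctNo, CustID, Balance, OpenDate, BCity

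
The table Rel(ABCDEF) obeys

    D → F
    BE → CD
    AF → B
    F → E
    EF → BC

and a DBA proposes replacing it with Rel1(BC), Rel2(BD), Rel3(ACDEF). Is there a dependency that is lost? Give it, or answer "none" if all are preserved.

BE → CD

Check BE → CD: no single fragment contains all of {BCDE}, and the restricted closure of {BE} across the fragments never reaches {CD}.
D → F is preserved.
AF → B is preserved.
F → E is preserved.
EF → BC is preserved.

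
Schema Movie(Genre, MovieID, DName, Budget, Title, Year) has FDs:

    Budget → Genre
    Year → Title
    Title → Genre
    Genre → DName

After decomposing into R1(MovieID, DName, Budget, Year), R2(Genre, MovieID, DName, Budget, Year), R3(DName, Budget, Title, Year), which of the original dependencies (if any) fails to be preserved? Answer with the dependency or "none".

Title → Genre

Check Title → Genre: no single fragment contains all of {Genre, Title}, and the restricted closure of {Title} across the fragments never reaches {Genre}.
Budget → Genre is preserved.
Year → Title is preserved.
Genre → DName is preserved.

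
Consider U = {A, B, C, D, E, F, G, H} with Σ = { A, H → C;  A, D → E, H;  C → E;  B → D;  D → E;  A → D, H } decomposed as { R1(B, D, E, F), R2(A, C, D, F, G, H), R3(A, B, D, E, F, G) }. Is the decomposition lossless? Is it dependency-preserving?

Lossless test (chase): Rows 2 and 3 agree on A, D; apply A, D→E, H and equate their E, H entries. Rows 2 and 3 agree on A, H; apply A, H→C and equate their C entries. Row 3 is now all distinguished symbols — the join is lossless.
Dependency preservation: the restricted closure of {C} across the fragments never reaches {E}, so C → E cannot be enforced without a join — not preserved.

lossless but not dependency-preserving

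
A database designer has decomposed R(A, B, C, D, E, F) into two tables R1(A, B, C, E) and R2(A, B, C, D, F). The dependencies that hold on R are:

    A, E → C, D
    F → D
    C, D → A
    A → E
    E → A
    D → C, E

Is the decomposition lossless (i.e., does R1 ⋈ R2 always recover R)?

Common attributes: R1 ∩ R2 = {A, B, C}.
Closure of {A, B, C}: A → E applies, adding E; A, E → C, D applies, adding D. So (A, B, C)⁺ = {A, B, C, D, E}.
This closure contains every attribute of R1, so R1 ∩ R2 → R1. The join is lossless.

Yes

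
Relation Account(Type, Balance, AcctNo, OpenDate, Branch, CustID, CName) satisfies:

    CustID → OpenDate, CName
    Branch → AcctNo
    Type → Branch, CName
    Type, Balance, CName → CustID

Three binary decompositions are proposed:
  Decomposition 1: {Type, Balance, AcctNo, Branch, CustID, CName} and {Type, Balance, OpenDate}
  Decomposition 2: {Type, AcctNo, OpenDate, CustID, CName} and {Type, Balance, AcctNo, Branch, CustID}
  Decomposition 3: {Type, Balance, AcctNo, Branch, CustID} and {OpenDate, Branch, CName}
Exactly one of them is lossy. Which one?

Decomposition 1: common = {Type, Balance}, closure = {Type, Balance, AcctNo, OpenDate, Branch, CustID, CName} → lossless.
Decomposition 2: common = {Type, AcctNo, CustID}, closure = {Type, AcctNo, OpenDate, Branch, CustID, CName} → lossless.
Decomposition 3: common = {Branch}, closure = {AcctNo, Branch} → lossy.

Decomposition 3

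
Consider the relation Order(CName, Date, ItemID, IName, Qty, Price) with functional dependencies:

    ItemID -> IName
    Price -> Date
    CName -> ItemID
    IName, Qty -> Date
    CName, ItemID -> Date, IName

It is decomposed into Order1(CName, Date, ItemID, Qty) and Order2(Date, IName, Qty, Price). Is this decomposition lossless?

Common attributes: Order1 ∩ Order2 = {Date, Qty}.
No dependency enlarges {Date, Qty}, so (Date, Qty)⁺ = {Date, Qty}.
The closure contains neither all of Order1 = {CName, Date, ItemID, Qty} nor all of Order2 = {Date, IName, Qty, Price}, so the common attributes are not a superkey of either fragment. The join is lossy.

No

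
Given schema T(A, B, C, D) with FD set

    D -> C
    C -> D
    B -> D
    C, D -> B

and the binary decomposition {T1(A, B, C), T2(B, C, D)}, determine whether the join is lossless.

Common attributes: T1 ∩ T2 = {B, C}.
Closure of {B, C}: C → D applies, adding D. So (B, C)⁺ = {B, C, D}.
This closure contains every attribute of T2, so T1 ∩ T2 → T2. The join is lossless.

Yes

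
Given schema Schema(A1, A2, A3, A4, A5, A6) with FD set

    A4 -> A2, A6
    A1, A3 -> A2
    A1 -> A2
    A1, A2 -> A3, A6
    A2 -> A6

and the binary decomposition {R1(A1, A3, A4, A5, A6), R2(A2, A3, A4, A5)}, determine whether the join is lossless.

Common attributes: R1 ∩ R2 = {A3, A4, A5}.
Closure of {A3, A4, A5}: A4 → A2, A6 applies, adding A2, A6. So (A3, A4, A5)⁺ = {A2, A3, A4, A5, A6}.
This closure contains every attribute of R2, so R1 ∩ R2 → R2. The join is lossless.

Yes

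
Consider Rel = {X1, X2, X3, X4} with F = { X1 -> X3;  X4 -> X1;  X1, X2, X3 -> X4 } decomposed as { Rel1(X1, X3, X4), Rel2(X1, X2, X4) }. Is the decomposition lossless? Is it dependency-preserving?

lossless and dependency-preserving

Lossless test: (X1, X4)⁺ = {X1, X3, X4}, which contains all of one fragment — lossless.
Dependency preservation: X1, X2, X3 → X4 is not contained in any single fragment, but the restricted closure of its left-hand side across the fragments still reaches the right-hand side; the remaining FDs each lie inside some fragment. All dependencies are preserved.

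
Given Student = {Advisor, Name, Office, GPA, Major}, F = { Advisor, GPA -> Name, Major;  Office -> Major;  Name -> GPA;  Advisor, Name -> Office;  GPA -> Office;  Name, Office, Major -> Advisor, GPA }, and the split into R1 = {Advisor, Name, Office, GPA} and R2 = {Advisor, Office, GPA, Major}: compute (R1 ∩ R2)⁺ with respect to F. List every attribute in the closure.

Advisor, Name, Office, GPA, Major

R1 ∩ R2 = {Advisor, Office, GPA}.
Advisor, GPA → Name, Major applies, adding Name, Major
Closure: {Advisor, Name, Office, GPA, Major}.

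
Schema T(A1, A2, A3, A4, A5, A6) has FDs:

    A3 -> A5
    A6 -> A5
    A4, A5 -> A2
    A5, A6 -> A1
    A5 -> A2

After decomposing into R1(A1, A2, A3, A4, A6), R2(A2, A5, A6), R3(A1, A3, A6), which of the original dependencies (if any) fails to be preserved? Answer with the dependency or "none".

Check A3 → A5: no single fragment contains all of {A3, A5}, and the restricted closure of {A3} across the fragments never reaches {A5}.
A6 → A5 is preserved.
A4, A5 → A2 is preserved.
A5, A6 → A1 is preserved.
A5 → A2 is preserved.

A3 -> A5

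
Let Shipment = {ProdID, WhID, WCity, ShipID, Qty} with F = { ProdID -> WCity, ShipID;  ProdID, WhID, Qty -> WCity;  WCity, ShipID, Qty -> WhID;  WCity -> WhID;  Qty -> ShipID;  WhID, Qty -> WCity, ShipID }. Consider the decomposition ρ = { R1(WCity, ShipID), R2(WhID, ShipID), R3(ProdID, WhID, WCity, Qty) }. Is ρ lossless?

No

Chase test. Columns are ProdID, WhID, WCity, ShipID, Qty; row i has aⱼ where attribute j ∈ Ri, else bᵢⱼ.
Initial tableau (one row per fragment):
  row 1: b11 b12 a3 a4 b15
  row 2: b21 a2 b23 a4 b25
  row 3: a1 a2 a3 b34 a5
Rows 1 and 3 agree on WCity; apply WCity→WhID and equate their WhID entries.
No row becomes fully distinguished — the join is lossy.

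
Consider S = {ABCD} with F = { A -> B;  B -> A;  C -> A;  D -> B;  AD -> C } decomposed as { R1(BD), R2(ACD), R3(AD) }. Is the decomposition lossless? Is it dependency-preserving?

Lossless test (chase): Rows 2 and 3 agree on A; apply A→B and equate their B entries. Rows 1 and 2 agree on D; apply D→B and equate their B entries. Rows 2 and 3 agree on AD; apply AD→C and equate their C entries. Rows 1 and 2 agree on B; apply B→A and equate their A entries. Rows 1 and 2 agree on AD; apply AD→C and equate their C entries. Row 1 is now all distinguished symbols — the join is lossless.
Dependency preservation: the restricted closure of {A} across the fragments never reaches {B}, so A → B cannot be enforced without a join — not preserved.

lossless but not dependency-preserving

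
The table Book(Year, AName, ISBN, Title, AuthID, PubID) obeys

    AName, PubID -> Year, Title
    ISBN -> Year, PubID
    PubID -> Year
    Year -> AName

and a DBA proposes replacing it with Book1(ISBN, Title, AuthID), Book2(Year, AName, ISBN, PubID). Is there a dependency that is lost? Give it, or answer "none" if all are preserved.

AName, PubID -> Year, Title

Check AName, PubID → Year, Title: no single fragment contains all of {Year, AName, Title, PubID}, and the restricted closure of {AName, PubID} across the fragments never reaches {Year, Title}.
ISBN → Year, PubID is preserved.
PubID → Year is preserved.
Year → AName is preserved.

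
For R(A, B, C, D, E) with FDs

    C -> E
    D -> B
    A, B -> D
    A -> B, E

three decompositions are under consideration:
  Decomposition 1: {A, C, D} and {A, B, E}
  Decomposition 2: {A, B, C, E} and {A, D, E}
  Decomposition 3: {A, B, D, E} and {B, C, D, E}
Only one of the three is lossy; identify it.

Decomposition 3

Decomposition 1: common = {A}, closure = {A, B, D, E} → lossless.
Decomposition 2: common = {A, E}, closure = {A, B, D, E} → lossless.
Decomposition 3: common = {B, D, E}, closure = {B, D, E} → lossy.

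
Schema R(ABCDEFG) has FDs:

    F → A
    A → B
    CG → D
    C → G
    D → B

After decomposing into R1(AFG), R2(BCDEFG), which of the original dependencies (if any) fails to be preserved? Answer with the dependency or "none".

Check A → B: no single fragment contains all of {AB}, and the restricted closure of {A} across the fragments never reaches {B}.
F → A is preserved.
CG → D is preserved.
C → G is preserved.
D → B is preserved.

A → B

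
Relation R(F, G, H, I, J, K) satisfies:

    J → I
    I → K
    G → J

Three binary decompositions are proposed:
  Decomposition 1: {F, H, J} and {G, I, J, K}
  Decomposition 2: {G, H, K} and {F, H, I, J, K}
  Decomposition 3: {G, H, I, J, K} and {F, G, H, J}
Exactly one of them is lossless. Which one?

Decomposition 3

Decomposition 1: common = {J}, closure = {I, J, K} → lossy.
Decomposition 2: common = {H, K}, closure = {H, K} → lossy.
Decomposition 3: common = {G, H, J}, closure = {G, H, I, J, K} → lossless.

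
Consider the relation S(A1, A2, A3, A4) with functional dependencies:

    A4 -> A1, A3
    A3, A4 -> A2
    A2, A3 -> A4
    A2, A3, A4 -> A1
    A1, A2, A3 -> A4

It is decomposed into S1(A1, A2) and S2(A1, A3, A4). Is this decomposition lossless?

No

Common attributes: S1 ∩ S2 = {A1}.
No dependency enlarges {A1}, so (A1)⁺ = {A1}.
The closure contains neither all of S1 = {A1, A2} nor all of S2 = {A1, A3, A4}, so the common attributes are not a superkey of either fragment. The join is lossy.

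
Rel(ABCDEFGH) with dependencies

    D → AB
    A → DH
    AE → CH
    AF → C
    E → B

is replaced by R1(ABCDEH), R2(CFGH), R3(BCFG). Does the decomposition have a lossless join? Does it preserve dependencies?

Lossless test (chase): applying each FD to every pair of rows produces no changes in the tableau, so no row becomes fully distinguished — the join is lossy.
Dependency preservation: the restricted closure of {AF} across the fragments never reaches {C}, so AF → C cannot be enforced without a join — not preserved.

lossy and not dependency-preserving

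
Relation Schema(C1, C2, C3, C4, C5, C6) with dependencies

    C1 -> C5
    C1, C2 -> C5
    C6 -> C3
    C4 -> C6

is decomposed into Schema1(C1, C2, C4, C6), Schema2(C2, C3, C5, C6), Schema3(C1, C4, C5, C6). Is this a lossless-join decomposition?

Chase test. Columns are C1, C2, C3, C4, C5, C6; row i has aⱼ where attribute j ∈ Schemai, else bᵢⱼ.
Initial tableau (one row per fragment):
  row 1: a1 a2 b13 a4 b15 a6
  row 2: b21 a2 a3 b24 a5 a6
  row 3: a1 b32 b33 a4 a5 a6
Rows 1 and 3 agree on C1; apply C1→C5 and equate their C5 entries.
Rows 1 and 2 agree on C6; apply C6→C3 and equate their C3 entries.
Rows 1 and 3 agree on C6; apply C6→C3 and equate their C3 entries.
Row 1 is now all distinguished symbols — the join is lossless.

Yes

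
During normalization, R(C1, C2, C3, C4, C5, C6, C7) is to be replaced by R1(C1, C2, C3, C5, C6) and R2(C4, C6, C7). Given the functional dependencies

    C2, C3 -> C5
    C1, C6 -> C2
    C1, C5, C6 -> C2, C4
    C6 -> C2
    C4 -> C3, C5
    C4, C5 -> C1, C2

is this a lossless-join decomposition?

Common attributes: R1 ∩ R2 = {C6}.
Closure of {C6}: C6 → C2 applies, adding C2. So (C6)⁺ = {C2, C6}.
The closure contains neither all of R1 = {C1, C2, C3, C5, C6} nor all of R2 = {C4, C6, C7}, so the common attributes are not a superkey of either fragment. The join is lossy.

No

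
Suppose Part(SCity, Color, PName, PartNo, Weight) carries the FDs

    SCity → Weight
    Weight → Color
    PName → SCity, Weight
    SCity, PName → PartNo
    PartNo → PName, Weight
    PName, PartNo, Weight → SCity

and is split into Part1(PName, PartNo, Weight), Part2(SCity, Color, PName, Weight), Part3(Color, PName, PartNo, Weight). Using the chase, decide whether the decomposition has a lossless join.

Chase test. Columns are SCity, Color, PName, PartNo, Weight; row i has aⱼ where attribute j ∈ Parti, else bᵢⱼ.
Initial tableau (one row per fragment):
  row 1: b11 b12 a3 a4 a5
  row 2: a1 a2 a3 b24 a5
  row 3: b31 a2 a3 a4 a5
Rows 1 and 2 agree on Weight; apply Weight→Color and equate their Color entries.
Rows 1 and 2 agree on PName; apply PName→SCity, Weight and equate their SCity, Weight entries.
Rows 1 and 3 agree on PName; apply PName→SCity, Weight and equate their SCity, Weight entries.
Rows 1 and 2 agree on SCity, PName; apply SCity, PName→PartNo and equate their PartNo entries.
Row 1 is now all distinguished symbols — the join is lossless.

Yes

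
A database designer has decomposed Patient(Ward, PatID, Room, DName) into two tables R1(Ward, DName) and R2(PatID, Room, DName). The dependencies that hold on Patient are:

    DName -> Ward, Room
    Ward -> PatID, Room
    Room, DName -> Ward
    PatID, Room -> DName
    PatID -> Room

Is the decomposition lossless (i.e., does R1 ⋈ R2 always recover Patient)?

Common attributes: R1 ∩ R2 = {DName}.
Closure of {DName}: DName → Ward, Room applies, adding Ward, Room; Ward → PatID, Room applies, adding PatID. So (DName)⁺ = {Ward, PatID, Room, DName}.
This closure contains every attribute of R1, so R1 ∩ R2 → R1. The join is lossless.

Yes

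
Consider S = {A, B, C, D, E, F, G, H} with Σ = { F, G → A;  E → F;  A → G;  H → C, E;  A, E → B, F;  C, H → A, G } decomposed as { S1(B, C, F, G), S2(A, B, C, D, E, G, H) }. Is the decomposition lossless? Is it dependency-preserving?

lossy and not dependency-preserving

Lossless test: (B, C, G)⁺ = {B, C, G}, which is a superkey of neither fragment — lossy.
Dependency preservation: the restricted closure of {F, G} across the fragments never reaches {A}, so F, G → A cannot be enforced without a join — not preserved.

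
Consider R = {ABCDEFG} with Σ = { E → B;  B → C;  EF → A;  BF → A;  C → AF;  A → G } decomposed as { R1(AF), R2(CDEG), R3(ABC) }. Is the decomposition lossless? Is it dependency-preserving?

lossy and not dependency-preserving

Lossless test (chase): Rows 2 and 3 agree on C; apply C→AF and equate their AF entries. Rows 1 and 2 agree on A; apply A→G and equate their G entries. Rows 1 and 3 agree on A; apply A→G and equate their G entries. No row becomes fully distinguished — the join is lossy.
Dependency preservation: the restricted closure of {E} across the fragments never reaches {B}, so E → B cannot be enforced without a join — not preserved.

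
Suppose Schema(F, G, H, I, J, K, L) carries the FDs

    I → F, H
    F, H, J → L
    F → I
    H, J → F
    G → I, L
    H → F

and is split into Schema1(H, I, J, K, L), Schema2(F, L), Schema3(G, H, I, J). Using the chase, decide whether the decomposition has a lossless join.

Chase test. Columns are F, G, H, I, J, K, L; row i has aⱼ where attribute j ∈ Schemai, else bᵢⱼ.
Initial tableau (one row per fragment):
  row 1: b11 b12 a3 a4 a5 a6 a7
  row 2: a1 b22 b23 b24 b25 b26 a7
  row 3: b31 a2 a3 a4 a5 b36 b37
Rows 1 and 3 agree on I; apply I→F, H and equate their F, H entries.
Rows 1 and 3 agree on F, H, J; apply F, H, J→L and equate their L entries.
No row becomes fully distinguished — the join is lossy.

No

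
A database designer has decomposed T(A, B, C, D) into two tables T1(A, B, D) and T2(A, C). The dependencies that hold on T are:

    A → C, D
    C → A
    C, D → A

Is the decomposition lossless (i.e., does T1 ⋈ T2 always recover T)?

Yes

Common attributes: T1 ∩ T2 = {A}.
Closure of {A}: A → C, D applies, adding C, D. So (A)⁺ = {A, C, D}.
This closure contains every attribute of T2, so T1 ∩ T2 → T2. The join is lossless.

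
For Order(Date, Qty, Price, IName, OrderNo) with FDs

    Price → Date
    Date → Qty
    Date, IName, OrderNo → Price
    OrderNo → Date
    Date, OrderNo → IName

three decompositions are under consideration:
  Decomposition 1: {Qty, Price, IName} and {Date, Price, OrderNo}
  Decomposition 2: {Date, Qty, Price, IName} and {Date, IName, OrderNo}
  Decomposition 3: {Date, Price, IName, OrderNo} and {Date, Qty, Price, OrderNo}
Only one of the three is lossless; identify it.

Decomposition 1: common = {Price}, closure = {Date, Qty, Price} → lossy.
Decomposition 2: common = {Date, IName}, closure = {Date, Qty, IName} → lossy.
Decomposition 3: common = {Date, Price, OrderNo}, closure = {Date, Qty, Price, IName, OrderNo} → lossless.

Decomposition 3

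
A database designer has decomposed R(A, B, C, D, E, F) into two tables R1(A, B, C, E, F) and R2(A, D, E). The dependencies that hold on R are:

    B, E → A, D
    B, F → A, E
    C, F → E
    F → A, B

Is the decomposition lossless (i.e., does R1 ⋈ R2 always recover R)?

Common attributes: R1 ∩ R2 = {A, E}.
No dependency enlarges {A, E}, so (A, E)⁺ = {A, E}.
The closure contains neither all of R1 = {A, B, C, E, F} nor all of R2 = {A, D, E}, so the common attributes are not a superkey of either fragment. The join is lossy.

No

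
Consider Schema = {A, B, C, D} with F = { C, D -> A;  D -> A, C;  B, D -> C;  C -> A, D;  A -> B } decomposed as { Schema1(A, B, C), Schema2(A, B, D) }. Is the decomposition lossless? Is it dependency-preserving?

Lossless test: (A, B)⁺ = {A, B}, which is a superkey of neither fragment — lossy.
Dependency preservation: the restricted closure of {D} across the fragments never reaches {A, C}, so D → A, C cannot be enforced without a join — not preserved.

lossy and not dependency-preserving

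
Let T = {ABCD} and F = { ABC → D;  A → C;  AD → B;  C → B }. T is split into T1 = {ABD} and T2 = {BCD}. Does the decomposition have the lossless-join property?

Common attributes: T1 ∩ T2 = {BD}.
No dependency enlarges {BD}, so (BD)⁺ = {BD}.
The closure contains neither all of T1 = {ABD} nor all of T2 = {BCD}, so the common attributes are not a superkey of either fragment. The join is lossy.

No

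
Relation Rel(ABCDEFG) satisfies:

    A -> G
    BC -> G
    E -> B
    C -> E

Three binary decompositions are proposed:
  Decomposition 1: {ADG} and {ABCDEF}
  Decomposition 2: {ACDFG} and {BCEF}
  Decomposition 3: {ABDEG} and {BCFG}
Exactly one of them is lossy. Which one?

Decomposition 1: common = {AD}, closure = {ADG} → lossless.
Decomposition 2: common = {CF}, closure = {BCEFG} → lossless.
Decomposition 3: common = {BG}, closure = {BG} → lossy.

Decomposition 3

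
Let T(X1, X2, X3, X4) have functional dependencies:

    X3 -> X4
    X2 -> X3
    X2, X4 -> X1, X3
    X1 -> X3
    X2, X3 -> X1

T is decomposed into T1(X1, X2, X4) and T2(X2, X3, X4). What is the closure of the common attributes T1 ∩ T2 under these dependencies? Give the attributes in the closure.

T1 ∩ T2 = {X2, X4}.
X2 → X3 applies, adding X3
X2, X4 → X1, X3 applies, adding X1
Closure: {X1, X2, X3, X4}.

X1, X2, X3, X4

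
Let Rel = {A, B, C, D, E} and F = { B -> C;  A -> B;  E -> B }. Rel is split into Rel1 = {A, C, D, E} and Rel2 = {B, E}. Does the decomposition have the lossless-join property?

Yes

Common attributes: Rel1 ∩ Rel2 = {E}.
Closure of {E}: E → B applies, adding B; B → C applies, adding C. So (E)⁺ = {B, C, E}.
This closure contains every attribute of Rel2, so Rel1 ∩ Rel2 → Rel2. The join is lossless.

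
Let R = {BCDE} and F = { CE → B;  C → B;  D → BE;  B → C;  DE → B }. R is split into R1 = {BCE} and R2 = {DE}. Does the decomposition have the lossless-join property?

No

Common attributes: R1 ∩ R2 = {E}.
No dependency enlarges {E}, so (E)⁺ = {E}.
The closure contains neither all of R1 = {BCE} nor all of R2 = {DE}, so the common attributes are not a superkey of either fragment. The join is lossy.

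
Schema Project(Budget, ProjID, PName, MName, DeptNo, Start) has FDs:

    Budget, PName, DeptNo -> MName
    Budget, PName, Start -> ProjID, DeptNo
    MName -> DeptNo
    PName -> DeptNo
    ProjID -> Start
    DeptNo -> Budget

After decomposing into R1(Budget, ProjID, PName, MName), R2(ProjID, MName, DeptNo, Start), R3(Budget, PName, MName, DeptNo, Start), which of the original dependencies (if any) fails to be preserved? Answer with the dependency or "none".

Check Budget, PName, Start → ProjID, DeptNo: no single fragment contains all of {Budget, ProjID, PName, DeptNo, Start}, and the restricted closure of {Budget, PName, Start} across the fragments never reaches {ProjID, DeptNo}.
Budget, PName, DeptNo → MName is preserved.
MName → DeptNo is preserved.
PName → DeptNo is preserved.
ProjID → Start is preserved.
DeptNo → Budget is preserved.

Budget, PName, Start -> ProjID, DeptNo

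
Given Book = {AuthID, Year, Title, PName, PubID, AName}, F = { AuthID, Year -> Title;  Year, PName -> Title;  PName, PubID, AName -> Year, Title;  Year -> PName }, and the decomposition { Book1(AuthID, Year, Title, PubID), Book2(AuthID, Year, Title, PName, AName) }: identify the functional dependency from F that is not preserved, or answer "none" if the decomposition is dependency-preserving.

Check PName, PubID, AName → Year, Title: no single fragment contains all of {Year, Title, PName, PubID, AName}, and the restricted closure of {PName, PubID, AName} across the fragments never reaches {Year, Title}.
AuthID, Year → Title is preserved.
Year, PName → Title is preserved.
Year → PName is preserved.

PName, PubID, AName -> Year, Title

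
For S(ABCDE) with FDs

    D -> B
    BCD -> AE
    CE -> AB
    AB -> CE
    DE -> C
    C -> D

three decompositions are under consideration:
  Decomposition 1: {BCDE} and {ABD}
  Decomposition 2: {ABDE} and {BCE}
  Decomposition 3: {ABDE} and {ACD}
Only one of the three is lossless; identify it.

Decomposition 3

Decomposition 1: common = {BD}, closure = {BD} → lossy.
Decomposition 2: common = {BE}, closure = {BE} → lossy.
Decomposition 3: common = {AD}, closure = {ABCDE} → lossless.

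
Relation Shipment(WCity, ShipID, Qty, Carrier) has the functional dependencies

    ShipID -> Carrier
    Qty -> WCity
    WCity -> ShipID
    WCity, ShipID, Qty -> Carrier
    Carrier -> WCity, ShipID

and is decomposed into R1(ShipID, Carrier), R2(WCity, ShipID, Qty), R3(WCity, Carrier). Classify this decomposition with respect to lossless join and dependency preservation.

lossless and dependency-preserving

Lossless test (chase): Rows 1 and 2 agree on ShipID; apply ShipID→Carrier and equate their Carrier entries. Rows 2 and 3 agree on WCity; apply WCity→ShipID and equate their ShipID entries. Rows 1 and 2 agree on Carrier; apply Carrier→WCity, ShipID and equate their WCity, ShipID entries. Row 2 is now all distinguished symbols — the join is lossless.
Dependency preservation: WCity, ShipID, Qty → Carrier; Carrier → WCity, ShipID are not contained in any single fragment, but the restricted closure of each left-hand side across the fragments still reaches the right-hand side; the remaining FDs each lie inside some fragment. All dependencies are preserved.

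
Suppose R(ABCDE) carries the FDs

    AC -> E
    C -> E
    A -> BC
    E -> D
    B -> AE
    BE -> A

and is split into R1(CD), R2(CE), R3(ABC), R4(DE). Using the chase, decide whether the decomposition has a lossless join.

Chase test. Columns are ABCDE; row i has aⱼ where attribute j ∈ Ri, else bᵢⱼ.
Initial tableau (one row per fragment):
  row 1: b11 b12 a3 a4 b15
  row 2: b21 b22 a3 b24 a5
  row 3: a1 a2 a3 b34 b35
  row 4: b41 b42 b43 a4 a5
Rows 1 and 2 agree on C; apply C→E and equate their E entries.
Rows 1 and 3 agree on C; apply C→E and equate their E entries.
Rows 1 and 2 agree on E; apply E→D and equate their D entries.
Rows 1 and 3 agree on E; apply E→D and equate their D entries.
Row 3 is now all distinguished symbols — the join is lossless.

Yes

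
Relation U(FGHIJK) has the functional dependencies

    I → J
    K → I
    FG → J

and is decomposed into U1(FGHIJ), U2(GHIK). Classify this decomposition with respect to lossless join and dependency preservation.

Lossless test: (GHI)⁺ = {GHIJ}, which is a superkey of neither fragment — lossy.
Dependency preservation: every FD's attributes lie within a single fragment, so each can be enforced locally — preserved.

lossy but dependency-preserving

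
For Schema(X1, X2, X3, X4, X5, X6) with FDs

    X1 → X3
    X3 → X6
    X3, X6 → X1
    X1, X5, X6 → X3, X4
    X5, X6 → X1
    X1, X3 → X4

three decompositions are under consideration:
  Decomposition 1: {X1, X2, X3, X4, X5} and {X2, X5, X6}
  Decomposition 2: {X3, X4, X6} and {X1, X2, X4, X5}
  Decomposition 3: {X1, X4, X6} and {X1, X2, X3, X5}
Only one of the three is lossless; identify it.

Decomposition 1: common = {X2, X5}, closure = {X2, X5} → lossy.
Decomposition 2: common = {X4}, closure = {X4} → lossy.
Decomposition 3: common = {X1}, closure = {X1, X3, X4, X6} → lossless.

Decomposition 3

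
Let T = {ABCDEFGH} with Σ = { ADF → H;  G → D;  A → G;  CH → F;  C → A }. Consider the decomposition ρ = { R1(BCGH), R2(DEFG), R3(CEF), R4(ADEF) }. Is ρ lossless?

Chase test. Columns are ABCDEFGH; row i has aⱼ where attribute j ∈ Ri, else bᵢⱼ.
Initial tableau (one row per fragment):
  row 1: b11 a2 a3 b14 b15 b16 a7 a8
  row 2: b21 b22 b23 a4 a5 a6 a7 b28
  row 3: b31 b32 a3 b34 a5 a6 b37 b38
  row 4: a1 b42 b43 a4 a5 a6 b47 b48
Rows 1 and 2 agree on G; apply G→D and equate their D entries.
Rows 1 and 3 agree on C; apply C→A and equate their A entries.
Rows 1 and 3 agree on A; apply A→G and equate their G entries.
Rows 1 and 3 agree on G; apply G→D and equate their D entries.
No row becomes fully distinguished — the join is lossy.

No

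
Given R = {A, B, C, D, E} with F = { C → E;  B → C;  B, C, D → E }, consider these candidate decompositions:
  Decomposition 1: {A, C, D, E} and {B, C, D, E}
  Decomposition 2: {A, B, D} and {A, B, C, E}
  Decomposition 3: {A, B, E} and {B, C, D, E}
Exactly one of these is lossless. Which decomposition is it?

Decomposition 1: common = {C, D, E}, closure = {C, D, E} → lossy.
Decomposition 2: common = {A, B}, closure = {A, B, C, E} → lossless.
Decomposition 3: common = {B, E}, closure = {B, C, E} → lossy.

Decomposition 2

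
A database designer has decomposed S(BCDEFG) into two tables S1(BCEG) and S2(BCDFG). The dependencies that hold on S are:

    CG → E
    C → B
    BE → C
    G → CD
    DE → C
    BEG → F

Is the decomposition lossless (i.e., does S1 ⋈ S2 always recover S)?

Yes

Common attributes: S1 ∩ S2 = {BCG}.
Closure of {BCG}: CG → E applies, adding E; G → CD applies, adding D; BEG → F applies, adding F. So (BCG)⁺ = {BCDEFG}.
This closure contains every attribute of S1, so S1 ∩ S2 → S1. The join is lossless.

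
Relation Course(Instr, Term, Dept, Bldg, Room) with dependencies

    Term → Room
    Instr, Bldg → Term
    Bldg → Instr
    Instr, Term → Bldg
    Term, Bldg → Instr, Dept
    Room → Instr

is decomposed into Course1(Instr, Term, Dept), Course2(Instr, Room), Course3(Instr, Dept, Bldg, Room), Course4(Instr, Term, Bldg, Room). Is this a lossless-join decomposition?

Yes

Chase test. Columns are Instr, Term, Dept, Bldg, Room; row i has aⱼ where attribute j ∈ Coursei, else bᵢⱼ.
Initial tableau (one row per fragment):
  row 1: a1 a2 a3 b14 b15
  row 2: a1 b22 b23 b24 a5
  row 3: a1 b32 a3 a4 a5
  row 4: a1 a2 b43 a4 a5
Rows 1 and 4 agree on Term; apply Term→Room and equate their Room entries.
Rows 3 and 4 agree on Instr, Bldg; apply Instr, Bldg→Term and equate their Term entries.
Rows 1 and 3 agree on Instr, Term; apply Instr, Term→Bldg and equate their Bldg entries.
Rows 1 and 4 agree on Term, Bldg; apply Term, Bldg→Instr, Dept and equate their Instr, Dept entries.
Row 1 is now all distinguished symbols — the join is lossless.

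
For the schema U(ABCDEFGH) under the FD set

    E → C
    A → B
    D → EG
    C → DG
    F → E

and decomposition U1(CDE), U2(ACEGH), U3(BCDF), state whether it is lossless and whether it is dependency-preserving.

Lossless test (chase): Rows 1 and 3 agree on D; apply D→EG and equate their EG entries. Rows 1 and 2 agree on C; apply C→DG and equate their DG entries. No row becomes fully distinguished — the join is lossy.
Dependency preservation: the restricted closure of {A} across the fragments never reaches {B}, so A → B cannot be enforced without a join — not preserved.

lossy and not dependency-preserving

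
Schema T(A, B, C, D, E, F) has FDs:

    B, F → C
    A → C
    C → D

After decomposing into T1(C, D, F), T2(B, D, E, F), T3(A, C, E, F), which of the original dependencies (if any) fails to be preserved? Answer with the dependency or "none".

B, F → C

Check B, F → C: no single fragment contains all of {B, C, F}, and the restricted closure of {B, F} across the fragments never reaches {C}.
A → C is preserved.
C → D is preserved.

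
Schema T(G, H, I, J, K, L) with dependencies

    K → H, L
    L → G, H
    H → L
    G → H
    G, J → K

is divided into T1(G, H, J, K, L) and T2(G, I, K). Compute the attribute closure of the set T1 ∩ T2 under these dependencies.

T1 ∩ T2 = {G, K}.
K → H, L applies, adding H, L
Closure: {G, H, K, L}.

G, H, K, L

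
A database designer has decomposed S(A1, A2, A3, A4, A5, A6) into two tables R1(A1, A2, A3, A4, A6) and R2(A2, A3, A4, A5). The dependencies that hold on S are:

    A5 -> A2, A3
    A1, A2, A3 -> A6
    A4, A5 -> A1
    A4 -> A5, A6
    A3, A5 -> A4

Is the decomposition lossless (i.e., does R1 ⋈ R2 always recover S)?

Yes

Common attributes: R1 ∩ R2 = {A2, A3, A4}.
Closure of {A2, A3, A4}: A4 → A5, A6 applies, adding A5, A6; A4, A5 → A1 applies, adding A1. So (A2, A3, A4)⁺ = {A1, A2, A3, A4, A5, A6}.
This closure contains every attribute of R1, so R1 ∩ R2 → R1. The join is lossless.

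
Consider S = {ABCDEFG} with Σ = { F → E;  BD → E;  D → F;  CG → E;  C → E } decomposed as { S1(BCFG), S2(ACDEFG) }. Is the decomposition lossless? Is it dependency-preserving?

Lossless test: (CFG)⁺ = {CEFG}, which is a superkey of neither fragment — lossy.
Dependency preservation: BD → E is not contained in any single fragment, but the restricted closure of its left-hand side across the fragments still reaches the right-hand side; the remaining FDs each lie inside some fragment. All dependencies are preserved.

lossy but dependency-preserving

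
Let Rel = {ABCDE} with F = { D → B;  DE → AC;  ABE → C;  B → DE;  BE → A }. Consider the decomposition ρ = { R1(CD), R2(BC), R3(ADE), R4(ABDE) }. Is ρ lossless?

Chase test. Columns are ABCDE; row i has aⱼ where attribute j ∈ Ri, else bᵢⱼ.
Initial tableau (one row per fragment):
  row 1: b11 b12 a3 a4 b15
  row 2: b21 a2 a3 b24 b25
  row 3: a1 b32 b33 a4 a5
  row 4: a1 a2 b43 a4 a5
Rows 1 and 3 agree on D; apply D→B and equate their B entries.
Rows 1 and 4 agree on D; apply D→B and equate their B entries.
Rows 3 and 4 agree on DE; apply DE→AC and equate their AC entries.
Rows 1 and 2 agree on B; apply B→DE and equate their DE entries.
Rows 1 and 3 agree on B; apply B→DE and equate their DE entries.
Rows 1 and 2 agree on BE; apply BE→A and equate their A entries.
Rows 1 and 3 agree on BE; apply BE→A and equate their A entries.
Rows 1 and 3 agree on DE; apply DE→AC and equate their AC entries.
Row 1 is now all distinguished symbols — the join is lossless.

Yes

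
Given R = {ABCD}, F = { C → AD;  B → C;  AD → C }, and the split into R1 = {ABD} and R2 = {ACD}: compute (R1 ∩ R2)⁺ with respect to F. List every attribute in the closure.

ACD

R1 ∩ R2 = {AD}.
AD → C applies, adding C
Closure: {ACD}.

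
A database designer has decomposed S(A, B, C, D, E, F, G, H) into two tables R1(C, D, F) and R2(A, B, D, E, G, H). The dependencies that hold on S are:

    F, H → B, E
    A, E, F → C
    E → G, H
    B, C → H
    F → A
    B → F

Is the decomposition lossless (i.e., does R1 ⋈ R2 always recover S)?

No

Common attributes: R1 ∩ R2 = {D}.
No dependency enlarges {D}, so (D)⁺ = {D}.
The closure contains neither all of R1 = {C, D, F} nor all of R2 = {A, B, D, E, G, H}, so the common attributes are not a superkey of either fragment. The join is lossy.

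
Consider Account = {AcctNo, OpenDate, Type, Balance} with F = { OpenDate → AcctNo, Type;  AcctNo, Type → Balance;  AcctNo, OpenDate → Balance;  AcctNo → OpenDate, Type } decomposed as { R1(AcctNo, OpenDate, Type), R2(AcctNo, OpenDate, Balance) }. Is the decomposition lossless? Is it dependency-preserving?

lossless and dependency-preserving

Lossless test: (AcctNo, OpenDate)⁺ = {AcctNo, OpenDate, Type, Balance}, which contains all of one fragment — lossless.
Dependency preservation: AcctNo, Type → Balance is not contained in any single fragment, but the restricted closure of its left-hand side across the fragments still reaches the right-hand side; the remaining FDs each lie inside some fragment. All dependencies are preserved.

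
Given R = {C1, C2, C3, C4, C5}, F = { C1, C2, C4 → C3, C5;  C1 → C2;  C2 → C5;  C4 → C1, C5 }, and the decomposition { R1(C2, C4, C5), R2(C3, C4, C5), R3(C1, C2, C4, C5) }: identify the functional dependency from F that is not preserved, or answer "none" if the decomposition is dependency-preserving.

none

C1, C2, C4 → C3, C5: restricted closure across fragments reaches C3, C5.
C1 → C2 lies within R3.
C2 → C5 lies within R1.
C4 → C1, C5 lies within R3.
Every dependency is enforceable on the fragments, so the decomposition is dependency-preserving.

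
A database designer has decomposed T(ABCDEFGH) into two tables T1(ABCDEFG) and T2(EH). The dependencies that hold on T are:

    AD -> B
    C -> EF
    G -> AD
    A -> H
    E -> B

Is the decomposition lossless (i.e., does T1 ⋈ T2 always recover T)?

Common attributes: T1 ∩ T2 = {E}.
Closure of {E}: E → B applies, adding B. So (E)⁺ = {BE}.
The closure contains neither all of T1 = {ABCDEFG} nor all of T2 = {EH}, so the common attributes are not a superkey of either fragment. The join is lossy.

No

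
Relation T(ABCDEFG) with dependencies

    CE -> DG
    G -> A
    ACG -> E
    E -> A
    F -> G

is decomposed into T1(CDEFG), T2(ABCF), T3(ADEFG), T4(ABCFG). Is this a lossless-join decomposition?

Yes

Chase test. Columns are ABCDEFG; row i has aⱼ where attribute j ∈ Ti, else bᵢⱼ.
Initial tableau (one row per fragment):
  row 1: b11 b12 a3 a4 a5 a6 a7
  row 2: a1 a2 a3 b24 b25 a6 b27
  row 3: a1 b32 b33 a4 a5 a6 a7
  row 4: a1 a2 a3 b44 b45 a6 a7
Rows 1 and 3 agree on G; apply G→A and equate their A entries.
Rows 1 and 4 agree on ACG; apply ACG→E and equate their E entries.
Rows 1 and 2 agree on F; apply F→G and equate their G entries.
Rows 1 and 4 agree on CE; apply CE→DG and equate their DG entries.
Rows 1 and 2 agree on ACG; apply ACG→E and equate their E entries.
Rows 1 and 2 agree on CE; apply CE→DG and equate their DG entries.
Row 2 is now all distinguished symbols — the join is lossless.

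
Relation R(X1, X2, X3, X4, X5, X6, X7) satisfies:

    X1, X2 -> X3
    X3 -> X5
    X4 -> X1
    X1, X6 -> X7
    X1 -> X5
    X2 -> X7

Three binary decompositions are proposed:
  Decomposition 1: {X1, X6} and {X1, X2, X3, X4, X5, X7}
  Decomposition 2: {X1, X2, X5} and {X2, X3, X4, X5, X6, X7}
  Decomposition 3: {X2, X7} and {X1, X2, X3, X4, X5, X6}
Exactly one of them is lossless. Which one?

Decomposition 1: common = {X1}, closure = {X1, X5} → lossy.
Decomposition 2: common = {X2, X5}, closure = {X2, X5, X7} → lossy.
Decomposition 3: common = {X2}, closure = {X2, X7} → lossless.

Decomposition 3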